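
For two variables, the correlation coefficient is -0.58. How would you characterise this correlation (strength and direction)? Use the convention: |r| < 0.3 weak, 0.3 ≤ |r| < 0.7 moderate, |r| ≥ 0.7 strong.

moderate negative

r = -0.58 < 0 so the relationship is negative.
|r| = 0.58, which falls in the moderate range.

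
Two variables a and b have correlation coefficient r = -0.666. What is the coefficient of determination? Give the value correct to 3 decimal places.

r² = (-0.666)² = 0.444

0.444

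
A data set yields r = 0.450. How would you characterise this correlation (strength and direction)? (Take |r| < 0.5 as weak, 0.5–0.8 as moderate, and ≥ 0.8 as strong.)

weak positive

r = 0.450 > 0 so the relationship is positive.
|r| = 0.450, which falls in the weak range.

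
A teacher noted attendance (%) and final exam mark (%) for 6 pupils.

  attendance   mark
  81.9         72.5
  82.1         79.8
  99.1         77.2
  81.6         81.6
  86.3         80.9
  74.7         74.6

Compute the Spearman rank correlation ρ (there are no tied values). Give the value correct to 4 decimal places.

0.1429

Rank attendance: 3, 4, 6, 2, 5, 1
Rank mark: 1, 4, 3, 6, 5, 2
d = rank(attendance) − rank(mark): 2, 0, 3, -4, 0, -1; Σd² = 30
ρ = 1 − 6Σd² / [n(n²−1)] = 1 − 6×30 / (6×35) = 1 − 180/210 ≈ 0.1429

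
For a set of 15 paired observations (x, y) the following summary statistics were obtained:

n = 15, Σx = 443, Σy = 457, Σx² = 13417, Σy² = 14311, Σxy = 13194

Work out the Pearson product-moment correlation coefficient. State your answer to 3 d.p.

-0.842

r = (nΣxy − ΣxΣy) / √[(nΣx² − (Σx)²)(nΣy² − (Σy)²)]
Numerator: 15×13194 − 443×457 = -4541
Denominator: √[(201255 − 196249)(214665 − 208849)] = √[5006 × 5816] = 5395.8221
r = -4541 / 5395.8221 ≈ -0.842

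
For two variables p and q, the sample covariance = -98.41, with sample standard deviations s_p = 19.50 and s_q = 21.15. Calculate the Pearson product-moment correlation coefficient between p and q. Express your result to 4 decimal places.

r = Cov(p,q) / (s_p · s_q) = -98.41 / (19.50 × 21.15)
  = -98.41 / 412.4250 ≈ -0.2386

-0.2386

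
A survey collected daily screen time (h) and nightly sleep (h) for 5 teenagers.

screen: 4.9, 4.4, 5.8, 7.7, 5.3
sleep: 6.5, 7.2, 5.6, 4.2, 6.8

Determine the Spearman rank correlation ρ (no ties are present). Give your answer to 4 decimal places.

-0.9000

Rank screen: 2, 1, 4, 5, 3
Rank sleep: 3, 5, 2, 1, 4
d = rank(screen) − rank(sleep): -1, -4, 2, 4, -1; Σd² = 38
ρ = 1 − 6Σd² / [n(n²−1)] = 1 − 6×38 / (5×24) = 1 − 228/120 ≈ -0.9000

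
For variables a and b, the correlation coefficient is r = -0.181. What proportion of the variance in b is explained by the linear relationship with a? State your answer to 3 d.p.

r² = (-0.181)² = 0.033

0.033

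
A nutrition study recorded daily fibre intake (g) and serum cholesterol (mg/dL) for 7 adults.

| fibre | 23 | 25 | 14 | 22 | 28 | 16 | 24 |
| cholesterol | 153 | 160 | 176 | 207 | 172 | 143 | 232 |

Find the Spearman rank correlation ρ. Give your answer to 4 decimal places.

0.0714

Rank fibre: 4, 6, 1, 3, 7, 2, 5
Rank cholesterol: 2, 3, 5, 6, 4, 1, 7
d = rank(fibre) − rank(cholesterol): 2, 3, -4, -3, 3, 1, -2; Σd² = 52
ρ = 1 − 6Σd² / [n(n²−1)] = 1 − 6×52 / (7×48) = 1 − 312/336 ≈ 0.0714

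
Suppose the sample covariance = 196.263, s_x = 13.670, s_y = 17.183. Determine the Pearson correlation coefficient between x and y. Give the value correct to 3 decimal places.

r = Cov(x,y) / (s_x · s_y) = 196.263 / (13.670 × 17.183)
  = 196.263 / 234.8916 ≈ 0.836

0.836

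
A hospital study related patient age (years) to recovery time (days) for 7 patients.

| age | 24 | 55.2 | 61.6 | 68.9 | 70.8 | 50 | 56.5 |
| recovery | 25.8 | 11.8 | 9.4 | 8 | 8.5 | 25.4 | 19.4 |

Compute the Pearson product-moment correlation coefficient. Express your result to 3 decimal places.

n = 7, Σx = 387, Σy = 108.3, Σx² = 22869.7, Σy² = 2051.01, Σxy = 5368.7
nΣxy − ΣxΣy = 37580.9 − 41912.1 = -4331.2
nΣx² − (Σx)² = 160087.9 − 149769 = 10318.9; nΣy² − (Σy)² = 14357.07 − 11728.89 = 2628.18
r = -4331.2 / √(10318.9 × 2628.18) = -4331.2 / 5207.6796 ≈ -0.832

-0.832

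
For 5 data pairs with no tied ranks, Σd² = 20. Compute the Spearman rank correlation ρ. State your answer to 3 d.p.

0.000

ρ = 1 − 6Σd² / [n(n²−1)] = 1 − 6×20 / (5×24)
  = 1 − 120/120 = 1 − 1.0000 ≈ 0.000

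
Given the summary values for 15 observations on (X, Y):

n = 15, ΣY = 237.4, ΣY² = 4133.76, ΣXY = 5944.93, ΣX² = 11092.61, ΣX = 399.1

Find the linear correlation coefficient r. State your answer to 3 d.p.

-0.879

r = (nΣXY − ΣXΣY) / √[(nΣX² − (ΣX)²)(nΣY² − (ΣY)²)]
Numerator: 15×5944.93 − 399.1×237.4 = -5572.39
Denominator: √[(166389.15 − 159280.81)(62006.4 − 56358.76)] = √[7108.34 × 5647.64] = 6336.0355
r = -5572.39 / 6336.0355 ≈ -0.879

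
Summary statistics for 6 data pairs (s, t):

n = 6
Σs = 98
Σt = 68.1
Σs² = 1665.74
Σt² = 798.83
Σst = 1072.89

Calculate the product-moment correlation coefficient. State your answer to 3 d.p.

-0.960

r = (nΣst − ΣsΣt) / √[(nΣs² − (Σs)²)(nΣt² − (Σt)²)]
Numerator: 6×1072.89 − 98×68.1 = -236.46
Denominator: √[(9994.44 − 9604)(4792.98 − 4637.61)] = √[390.44 × 155.37] = 246.2979
r = -236.46 / 246.2979 ≈ -0.960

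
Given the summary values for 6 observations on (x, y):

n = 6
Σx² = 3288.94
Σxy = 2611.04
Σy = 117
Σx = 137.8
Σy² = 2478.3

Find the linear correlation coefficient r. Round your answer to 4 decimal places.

-0.4866

r = (nΣxy − ΣxΣy) / √[(nΣx² − (Σx)²)(nΣy² − (Σy)²)]
Numerator: 6×2611.04 − 137.8×117 = -456.36
Denominator: √[(19733.64 − 18988.84)(14869.8 − 13689)] = √[744.8 × 1180.8] = 937.7952
r = -456.36 / 937.7952 ≈ -0.4866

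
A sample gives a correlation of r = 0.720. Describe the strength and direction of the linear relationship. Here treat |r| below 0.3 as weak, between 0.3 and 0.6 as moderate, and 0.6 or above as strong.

r = 0.720 > 0 so the relationship is positive.
|r| = 0.720, which falls in the strong range.

strong positive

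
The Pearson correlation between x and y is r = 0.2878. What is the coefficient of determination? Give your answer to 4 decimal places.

0.0828

r² = (0.2878)² = 0.0828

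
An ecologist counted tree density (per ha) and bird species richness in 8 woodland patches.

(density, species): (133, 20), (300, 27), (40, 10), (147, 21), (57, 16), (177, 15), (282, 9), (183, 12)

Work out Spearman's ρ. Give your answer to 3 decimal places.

0.119

Rank density: 3, 8, 1, 4, 2, 5, 7, 6
Rank species: 6, 8, 2, 7, 5, 4, 1, 3
d = rank(density) − rank(species): -3, 0, -1, -3, -3, 1, 6, 3; Σd² = 74
ρ = 1 − 6Σd² / [n(n²−1)] = 1 − 6×74 / (8×63) = 1 − 444/504 ≈ 0.119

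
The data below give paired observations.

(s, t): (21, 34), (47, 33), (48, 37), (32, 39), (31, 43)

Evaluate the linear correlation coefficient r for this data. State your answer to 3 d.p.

-0.198

n = 5, Σs = 179, Σt = 186, Σs² = 6939, Σt² = 6984, Σst = 6622
nΣst − ΣsΣt = 33110 − 33294 = -184
nΣs² − (Σs)² = 34695 − 32041 = 2654; nΣt² − (Σt)² = 34920 − 34596 = 324
r = -184 / √(2654 × 324) = -184 / 927.3058 ≈ -0.198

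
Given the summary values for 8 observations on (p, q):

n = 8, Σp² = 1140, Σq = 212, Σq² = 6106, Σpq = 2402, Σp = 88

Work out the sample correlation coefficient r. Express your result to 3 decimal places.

0.242

r = (nΣpq − ΣpΣq) / √[(nΣp² − (Σp)²)(nΣq² − (Σq)²)]
Numerator: 8×2402 − 88×212 = 560
Denominator: √[(9120 − 7744)(48848 − 44944)] = √[1376 × 3904] = 2317.7368
r = 560 / 2317.7368 ≈ 0.242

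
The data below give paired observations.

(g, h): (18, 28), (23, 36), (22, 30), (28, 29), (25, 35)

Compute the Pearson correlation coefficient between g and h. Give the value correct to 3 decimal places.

n = 5, Σg = 116, Σh = 158, Σg² = 2746, Σh² = 5046, Σgh = 3679
nΣgh − ΣgΣh = 18395 − 18328 = 67
nΣg² − (Σg)² = 13730 − 13456 = 274; nΣh² − (Σh)² = 25230 − 24964 = 266
r = 67 / √(274 × 266) = 67 / 269.9704 ≈ 0.248

0.248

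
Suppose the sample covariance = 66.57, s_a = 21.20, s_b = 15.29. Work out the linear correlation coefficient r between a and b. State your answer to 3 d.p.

r = Cov(a,b) / (s_a · s_b) = 66.57 / (21.20 × 15.29)
  = 66.57 / 324.1480 ≈ 0.205

0.205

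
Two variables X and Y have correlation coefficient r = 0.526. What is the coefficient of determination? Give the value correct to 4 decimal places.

r² = (0.526)² = 0.2767

0.2767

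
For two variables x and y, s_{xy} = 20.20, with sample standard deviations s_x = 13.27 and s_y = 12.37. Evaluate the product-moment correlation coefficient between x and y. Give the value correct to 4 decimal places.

r = Cov(x,y) / (s_x · s_y) = 20.20 / (13.27 × 12.37)
  = 20.20 / 164.1499 ≈ 0.1231

0.1231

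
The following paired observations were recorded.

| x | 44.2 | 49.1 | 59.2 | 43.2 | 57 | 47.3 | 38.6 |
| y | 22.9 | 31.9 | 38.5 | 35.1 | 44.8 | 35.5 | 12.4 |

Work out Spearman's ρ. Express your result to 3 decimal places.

Rank x: 3, 5, 7, 2, 6, 4, 1
Rank y: 2, 3, 6, 4, 7, 5, 1
d = rank(x) − rank(y): 1, 2, 1, -2, -1, -1, 0; Σd² = 12
ρ = 1 − 6Σd² / [n(n²−1)] = 1 − 6×12 / (7×48) = 1 − 72/336 ≈ 0.786

0.786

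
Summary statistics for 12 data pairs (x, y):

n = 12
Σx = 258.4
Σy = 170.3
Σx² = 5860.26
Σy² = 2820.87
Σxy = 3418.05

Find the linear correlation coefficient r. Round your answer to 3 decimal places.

-0.720

r = (nΣxy − ΣxΣy) / √[(nΣx² − (Σx)²)(nΣy² − (Σy)²)]
Numerator: 12×3418.05 − 258.4×170.3 = -2988.92
Denominator: √[(70323.12 − 66770.56)(33850.44 − 29002.09)] = √[3552.56 × 4848.35] = 4150.1873
r = -2988.92 / 4150.1873 ≈ -0.720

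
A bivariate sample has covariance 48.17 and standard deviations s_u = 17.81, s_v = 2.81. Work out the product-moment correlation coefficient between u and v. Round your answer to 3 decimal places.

r = Cov(u,v) / (s_u · s_v) = 48.17 / (17.81 × 2.81)
  = 48.17 / 50.0461 ≈ 0.963

0.963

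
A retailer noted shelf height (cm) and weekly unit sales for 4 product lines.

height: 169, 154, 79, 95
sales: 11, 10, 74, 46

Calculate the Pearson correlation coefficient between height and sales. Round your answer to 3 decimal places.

n = 4, Σx = 497, Σy = 141, Σx² = 67543, Σy² = 7813, Σxy = 13615
nΣxy − ΣxΣy = 54460 − 70077 = -15617
nΣx² − (Σx)² = 270172 − 247009 = 23163; nΣy² − (Σy)² = 31252 − 19881 = 11371
r = -15617 / √(23163 × 11371) = -15617 / 16229.1858 ≈ -0.962

-0.962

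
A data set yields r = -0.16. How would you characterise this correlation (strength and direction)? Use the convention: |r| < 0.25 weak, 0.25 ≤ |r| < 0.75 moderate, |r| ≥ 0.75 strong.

r = -0.16 < 0 so the relationship is negative.
|r| = 0.16, which falls in the weak range.

weak negative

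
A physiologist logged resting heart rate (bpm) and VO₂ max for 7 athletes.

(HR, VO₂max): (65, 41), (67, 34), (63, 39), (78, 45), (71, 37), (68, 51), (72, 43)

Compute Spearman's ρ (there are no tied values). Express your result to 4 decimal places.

Rank HR: 2, 3, 1, 7, 5, 4, 6
Rank VO₂max: 4, 1, 3, 6, 2, 7, 5
d = rank(HR) − rank(VO₂max): -2, 2, -2, 1, 3, -3, 1; Σd² = 32
ρ = 1 − 6Σd² / [n(n²−1)] = 1 − 6×32 / (7×48) = 1 − 192/336 ≈ 0.4286

0.4286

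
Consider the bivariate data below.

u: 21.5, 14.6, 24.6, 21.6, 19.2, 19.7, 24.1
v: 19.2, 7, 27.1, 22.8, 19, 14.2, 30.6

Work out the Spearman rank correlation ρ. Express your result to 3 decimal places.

Rank u: 4, 1, 7, 5, 2, 3, 6
Rank v: 4, 1, 6, 5, 3, 2, 7
d = rank(u) − rank(v): 0, 0, 1, 0, -1, 1, -1; Σd² = 4
ρ = 1 − 6Σd² / [n(n²−1)] = 1 − 6×4 / (7×48) = 1 − 24/336 ≈ 0.929

0.929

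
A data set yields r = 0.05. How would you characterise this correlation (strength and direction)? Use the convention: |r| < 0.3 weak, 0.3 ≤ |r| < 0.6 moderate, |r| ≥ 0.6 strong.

weak positive

r = 0.05 > 0 so the relationship is positive.
|r| = 0.05, which falls in the weak range.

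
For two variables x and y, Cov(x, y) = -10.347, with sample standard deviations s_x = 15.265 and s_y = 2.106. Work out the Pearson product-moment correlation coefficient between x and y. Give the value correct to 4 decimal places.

-0.3219

r = Cov(x,y) / (s_x · s_y) = -10.347 / (15.265 × 2.106)
  = -10.347 / 32.1481 ≈ -0.3219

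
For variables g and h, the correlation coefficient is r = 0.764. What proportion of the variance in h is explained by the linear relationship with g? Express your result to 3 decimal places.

r² = (0.764)² = 0.584

0.584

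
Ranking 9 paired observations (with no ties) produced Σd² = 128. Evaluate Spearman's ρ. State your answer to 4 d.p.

-0.0667

ρ = 1 − 6Σd² / [n(n²−1)] = 1 − 6×128 / (9×80)
  = 1 − 768/720 = 1 − 1.06667 ≈ -0.0667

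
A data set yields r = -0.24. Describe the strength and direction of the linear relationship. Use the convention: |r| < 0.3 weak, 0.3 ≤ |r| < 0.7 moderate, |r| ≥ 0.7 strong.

weak negative

r = -0.24 < 0 so the relationship is negative.
|r| = 0.24, which falls in the weak range.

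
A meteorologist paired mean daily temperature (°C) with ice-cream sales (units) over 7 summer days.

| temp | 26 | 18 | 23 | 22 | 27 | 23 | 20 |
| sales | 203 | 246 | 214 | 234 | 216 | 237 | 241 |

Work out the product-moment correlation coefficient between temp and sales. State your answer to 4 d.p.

n = 7, Σx = 159, Σy = 1591, Σx² = 3671, Σy² = 363183, Σxy = 35879
nΣxy − ΣxΣy = 251153 − 252969 = -1816
nΣx² − (Σx)² = 25697 − 25281 = 416; nΣy² − (Σy)² = 2542281 − 2531281 = 11000
r = -1816 / √(416 × 11000) = -1816 / 2139.1587 ≈ -0.8489

-0.8489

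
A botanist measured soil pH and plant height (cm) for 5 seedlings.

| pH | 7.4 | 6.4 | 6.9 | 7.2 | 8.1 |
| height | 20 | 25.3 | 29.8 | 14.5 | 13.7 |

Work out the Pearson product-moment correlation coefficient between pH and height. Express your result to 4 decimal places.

n = 5, Σx = 36, Σy = 103.3, Σx² = 260.78, Σy² = 2326.07, Σxy = 730.91
nΣxy − ΣxΣy = 3654.55 − 3718.8 = -64.25
nΣx² − (Σx)² = 1303.9 − 1296 = 7.9; nΣy² − (Σy)² = 11630.35 − 10670.89 = 959.46
r = -64.25 / √(7.9 × 959.46) = -64.25 / 87.0617 ≈ -0.7380

-0.7380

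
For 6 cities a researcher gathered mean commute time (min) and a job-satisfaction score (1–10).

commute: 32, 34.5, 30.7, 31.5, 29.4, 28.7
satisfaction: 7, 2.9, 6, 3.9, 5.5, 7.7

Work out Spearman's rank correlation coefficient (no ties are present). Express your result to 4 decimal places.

Rank commute: 5, 6, 3, 4, 2, 1
Rank satisfaction: 5, 1, 4, 2, 3, 6
d = rank(commute) − rank(satisfaction): 0, 5, -1, 2, -1, -5; Σd² = 56
ρ = 1 − 6Σd² / [n(n²−1)] = 1 − 6×56 / (6×35) = 1 − 336/210 ≈ -0.6000

-0.6000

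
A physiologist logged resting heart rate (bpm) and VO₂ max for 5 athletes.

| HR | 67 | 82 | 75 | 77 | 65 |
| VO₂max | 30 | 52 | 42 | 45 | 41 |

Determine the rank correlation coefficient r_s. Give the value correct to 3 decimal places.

0.900

Rank HR: 2, 5, 3, 4, 1
Rank VO₂max: 1, 5, 3, 4, 2
d = rank(HR) − rank(VO₂max): 1, 0, 0, 0, -1; Σd² = 2
ρ = 1 − 6Σd² / [n(n²−1)] = 1 − 6×2 / (5×24) = 1 − 12/120 ≈ 0.900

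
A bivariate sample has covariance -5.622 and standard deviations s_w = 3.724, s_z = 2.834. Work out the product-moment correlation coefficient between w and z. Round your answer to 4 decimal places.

r = Cov(w,z) / (s_w · s_z) = -5.622 / (3.724 × 2.834)
  = -5.622 / 10.5538 ≈ -0.5327

-0.5327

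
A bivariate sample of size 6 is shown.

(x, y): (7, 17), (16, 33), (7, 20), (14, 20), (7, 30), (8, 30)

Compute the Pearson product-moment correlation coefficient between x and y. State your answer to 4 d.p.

0.3056

n = 6, Σx = 59, Σy = 150, Σx² = 663, Σy² = 3978, Σxy = 1517
nΣxy − ΣxΣy = 9102 − 8850 = 252
nΣx² − (Σx)² = 3978 − 3481 = 497; nΣy² − (Σy)² = 23868 − 22500 = 1368
r = 252 / √(497 × 1368) = 252 / 824.5581 ≈ 0.3056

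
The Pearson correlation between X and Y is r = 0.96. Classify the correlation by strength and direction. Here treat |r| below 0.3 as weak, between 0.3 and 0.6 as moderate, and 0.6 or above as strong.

r = 0.96 > 0 so the relationship is positive.
|r| = 0.96, which falls in the strong range.

strong positive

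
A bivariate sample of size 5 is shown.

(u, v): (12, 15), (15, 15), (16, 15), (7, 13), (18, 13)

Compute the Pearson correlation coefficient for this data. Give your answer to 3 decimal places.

0.235

n = 5, Σu = 68, Σv = 71, Σu² = 998, Σv² = 1013, Σuv = 970
nΣuv − ΣuΣv = 4850 − 4828 = 22
nΣu² − (Σu)² = 4990 − 4624 = 366; nΣv² − (Σv)² = 5065 − 5041 = 24
r = 22 / √(366 × 24) = 22 / 93.7230 ≈ 0.235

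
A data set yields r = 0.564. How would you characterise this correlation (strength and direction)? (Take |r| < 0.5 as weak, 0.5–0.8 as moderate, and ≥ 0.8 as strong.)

r = 0.564 > 0 so the relationship is positive.
|r| = 0.564, which falls in the moderate range.

moderate positive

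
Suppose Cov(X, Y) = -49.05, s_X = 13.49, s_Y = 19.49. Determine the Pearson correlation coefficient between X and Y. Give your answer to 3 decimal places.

-0.187

r = Cov(X,Y) / (s_X · s_Y) = -49.05 / (13.49 × 19.49)
  = -49.05 / 262.9201 ≈ -0.187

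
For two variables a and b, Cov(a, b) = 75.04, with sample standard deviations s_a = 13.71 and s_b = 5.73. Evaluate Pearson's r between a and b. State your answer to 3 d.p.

r = Cov(a,b) / (s_a · s_b) = 75.04 / (13.71 × 5.73)
  = 75.04 / 78.5583 ≈ 0.955

0.955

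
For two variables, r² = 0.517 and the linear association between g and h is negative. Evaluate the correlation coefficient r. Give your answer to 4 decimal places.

|r| = √0.517 = 0.7190
The association is negative, so r = −0.7190.

-0.7190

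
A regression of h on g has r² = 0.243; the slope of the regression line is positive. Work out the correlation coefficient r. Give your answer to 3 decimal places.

|r| = √0.243 = 0.493
The association is positive, so r = 0.493.

0.493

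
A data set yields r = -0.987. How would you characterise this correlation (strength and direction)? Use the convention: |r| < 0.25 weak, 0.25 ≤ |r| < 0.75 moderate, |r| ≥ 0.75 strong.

r = -0.987 < 0 so the relationship is negative.
|r| = 0.987, which falls in the strong range.

strong negative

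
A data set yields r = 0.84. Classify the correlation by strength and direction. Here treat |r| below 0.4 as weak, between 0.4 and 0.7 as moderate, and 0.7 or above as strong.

strong positive

r = 0.84 > 0 so the relationship is positive.
|r| = 0.84, which falls in the strong range.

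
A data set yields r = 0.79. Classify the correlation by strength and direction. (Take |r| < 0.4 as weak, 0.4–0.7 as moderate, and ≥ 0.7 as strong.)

r = 0.79 > 0 so the relationship is positive.
|r| = 0.79, which falls in the strong range.

strong positive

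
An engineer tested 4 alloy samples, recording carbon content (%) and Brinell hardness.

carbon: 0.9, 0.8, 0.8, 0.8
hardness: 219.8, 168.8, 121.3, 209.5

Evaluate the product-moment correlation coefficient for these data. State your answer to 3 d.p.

n = 4, Σx = 3.3, Σy = 719.4, Σx² = 2.73, Σy² = 135409.42, Σxy = 597.5
nΣxy − ΣxΣy = 2390 − 2374.02 = 15.98
nΣx² − (Σx)² = 10.92 − 10.89 = 0.03; nΣy² − (Σy)² = 541637.68 − 517536.36 = 24101.32
r = 15.98 / √(0.03 × 24101.32) = 15.98 / 26.8894 ≈ 0.594

0.594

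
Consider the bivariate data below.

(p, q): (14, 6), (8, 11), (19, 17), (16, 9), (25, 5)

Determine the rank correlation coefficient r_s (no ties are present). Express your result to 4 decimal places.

Rank p: 2, 1, 4, 3, 5
Rank q: 2, 4, 5, 3, 1
d = rank(p) − rank(q): 0, -3, -1, 0, 4; Σd² = 26
ρ = 1 − 6Σd² / [n(n²−1)] = 1 − 6×26 / (5×24) = 1 − 156/120 ≈ -0.3000

-0.3000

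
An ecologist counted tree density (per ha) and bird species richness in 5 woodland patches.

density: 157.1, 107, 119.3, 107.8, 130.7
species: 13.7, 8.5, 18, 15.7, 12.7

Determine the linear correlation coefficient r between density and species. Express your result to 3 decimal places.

0.099

n = 5, Σx = 621.9, Σy = 68.6, Σx² = 79065.23, Σy² = 991.72, Σxy = 8561.52
nΣxy − ΣxΣy = 42807.6 − 42662.34 = 145.26
nΣx² − (Σx)² = 395326.15 − 386759.61 = 8566.54; nΣy² − (Σy)² = 4958.6 − 4705.96 = 252.64
r = 145.26 / √(8566.54 × 252.64) = 145.26 / 1471.1392 ≈ 0.099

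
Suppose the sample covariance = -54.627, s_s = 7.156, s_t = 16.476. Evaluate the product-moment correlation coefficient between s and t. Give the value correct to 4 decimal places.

-0.4633

r = Cov(s,t) / (s_s · s_t) = -54.627 / (7.156 × 16.476)
  = -54.627 / 117.9023 ≈ -0.4633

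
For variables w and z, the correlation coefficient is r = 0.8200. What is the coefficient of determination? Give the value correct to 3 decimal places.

r² = (0.8200)² = 0.672

0.672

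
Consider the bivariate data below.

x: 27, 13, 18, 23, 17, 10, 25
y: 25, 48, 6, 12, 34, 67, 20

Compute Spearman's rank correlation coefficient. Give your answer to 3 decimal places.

-0.643

Rank x: 7, 2, 4, 5, 3, 1, 6
Rank y: 4, 6, 1, 2, 5, 7, 3
d = rank(x) − rank(y): 3, -4, 3, 3, -2, -6, 3; Σd² = 92
ρ = 1 − 6Σd² / [n(n²−1)] = 1 − 6×92 / (7×48) = 1 − 552/336 ≈ -0.643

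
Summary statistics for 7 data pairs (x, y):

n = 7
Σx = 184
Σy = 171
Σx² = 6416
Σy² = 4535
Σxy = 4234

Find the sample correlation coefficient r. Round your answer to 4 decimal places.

r = (nΣxy − ΣxΣy) / √[(nΣx² − (Σx)²)(nΣy² − (Σy)²)]
Numerator: 7×4234 − 184×171 = -1826
Denominator: √[(44912 − 33856)(31745 − 29241)] = √[11056 × 2504] = 5261.5800
r = -1826 / 5261.5800 ≈ -0.3470

-0.3470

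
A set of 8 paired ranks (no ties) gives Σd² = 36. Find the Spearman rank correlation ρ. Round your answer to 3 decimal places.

0.571

ρ = 1 − 6Σd² / [n(n²−1)] = 1 − 6×36 / (8×63)
  = 1 − 216/504 = 1 − 0.4286 ≈ 0.571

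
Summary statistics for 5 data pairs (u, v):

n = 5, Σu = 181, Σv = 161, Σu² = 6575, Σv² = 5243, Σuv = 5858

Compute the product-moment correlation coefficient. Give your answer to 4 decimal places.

r = (nΣuv − ΣuΣv) / √[(nΣu² − (Σu)²)(nΣv² − (Σv)²)]
Numerator: 5×5858 − 181×161 = 149
Denominator: √[(32875 − 32761)(26215 − 25921)] = √[114 × 294] = 183.0738
r = 149 / 183.0738 ≈ 0.8139

0.8139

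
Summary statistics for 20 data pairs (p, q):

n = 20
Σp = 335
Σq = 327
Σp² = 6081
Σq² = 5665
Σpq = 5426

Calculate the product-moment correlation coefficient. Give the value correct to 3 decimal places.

r = (nΣpq − ΣpΣq) / √[(nΣp² − (Σp)²)(nΣq² − (Σq)²)]
Numerator: 20×5426 − 335×327 = -1025
Denominator: √[(121620 − 112225)(113300 − 106929)] = √[9395 × 6371] = 7736.6365
r = -1025 / 7736.6365 ≈ -0.132

-0.132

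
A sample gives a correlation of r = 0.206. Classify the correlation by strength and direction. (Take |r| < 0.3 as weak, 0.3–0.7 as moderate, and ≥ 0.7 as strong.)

r = 0.206 > 0 so the relationship is positive.
|r| = 0.206, which falls in the weak range.

weak positive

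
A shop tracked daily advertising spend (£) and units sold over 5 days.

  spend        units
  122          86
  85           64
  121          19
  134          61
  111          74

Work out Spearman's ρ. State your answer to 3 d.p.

Rank spend: 4, 1, 3, 5, 2
Rank units: 5, 3, 1, 2, 4
d = rank(spend) − rank(units): -1, -2, 2, 3, -2; Σd² = 22
ρ = 1 − 6Σd² / [n(n²−1)] = 1 − 6×22 / (5×24) = 1 − 132/120 ≈ -0.100

-0.100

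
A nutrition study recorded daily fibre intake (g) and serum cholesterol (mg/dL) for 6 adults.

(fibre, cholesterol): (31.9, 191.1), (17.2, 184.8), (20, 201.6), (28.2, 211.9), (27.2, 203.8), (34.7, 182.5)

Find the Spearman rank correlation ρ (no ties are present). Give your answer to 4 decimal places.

-0.2000

Rank fibre: 5, 1, 2, 4, 3, 6
Rank cholesterol: 3, 2, 4, 6, 5, 1
d = rank(fibre) − rank(cholesterol): 2, -1, -2, -2, -2, 5; Σd² = 42
ρ = 1 − 6Σd² / [n(n²−1)] = 1 − 6×42 / (6×35) = 1 − 252/210 ≈ -0.2000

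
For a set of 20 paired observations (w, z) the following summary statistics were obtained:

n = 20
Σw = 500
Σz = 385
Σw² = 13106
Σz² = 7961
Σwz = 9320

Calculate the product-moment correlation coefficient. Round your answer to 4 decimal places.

r = (nΣwz − ΣwΣz) / √[(nΣw² − (Σw)²)(nΣz² − (Σz)²)]
Numerator: 20×9320 − 500×385 = -6100
Denominator: √[(262120 − 250000)(159220 − 148225)] = √[12120 × 10995] = 11543.8035
r = -6100 / 11543.8035 ≈ -0.5284

-0.5284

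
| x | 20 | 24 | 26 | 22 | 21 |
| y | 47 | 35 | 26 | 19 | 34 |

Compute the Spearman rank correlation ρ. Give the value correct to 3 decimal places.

Rank x: 1, 4, 5, 3, 2
Rank y: 5, 4, 2, 1, 3
d = rank(x) − rank(y): -4, 0, 3, 2, -1; Σd² = 30
ρ = 1 − 6Σd² / [n(n²−1)] = 1 − 6×30 / (5×24) = 1 − 180/120 ≈ -0.500

-0.500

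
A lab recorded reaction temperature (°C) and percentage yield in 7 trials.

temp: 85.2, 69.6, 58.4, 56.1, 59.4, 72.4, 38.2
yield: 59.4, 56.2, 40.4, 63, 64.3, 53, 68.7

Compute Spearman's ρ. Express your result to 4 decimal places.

Rank temp: 7, 5, 3, 2, 4, 6, 1
Rank yield: 4, 3, 1, 5, 6, 2, 7
d = rank(temp) − rank(yield): 3, 2, 2, -3, -2, 4, -6; Σd² = 82
ρ = 1 − 6Σd² / [n(n²−1)] = 1 − 6×82 / (7×48) = 1 − 492/336 ≈ -0.4643

-0.4643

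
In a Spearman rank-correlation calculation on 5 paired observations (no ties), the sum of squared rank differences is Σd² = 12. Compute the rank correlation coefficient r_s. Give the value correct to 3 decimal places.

0.400

ρ = 1 − 6Σd² / [n(n²−1)] = 1 − 6×12 / (5×24)
  = 1 − 72/120 = 1 − 0.6000 ≈ 0.400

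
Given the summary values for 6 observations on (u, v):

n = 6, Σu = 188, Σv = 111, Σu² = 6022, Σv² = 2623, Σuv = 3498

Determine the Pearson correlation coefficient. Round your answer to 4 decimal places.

0.0731

r = (nΣuv − ΣuΣv) / √[(nΣu² − (Σu)²)(nΣv² − (Σv)²)]
Numerator: 6×3498 − 188×111 = 120
Denominator: √[(36132 − 35344)(15738 − 12321)] = √[788 × 3417] = 1640.9132
r = 120 / 1640.9132 ≈ 0.0731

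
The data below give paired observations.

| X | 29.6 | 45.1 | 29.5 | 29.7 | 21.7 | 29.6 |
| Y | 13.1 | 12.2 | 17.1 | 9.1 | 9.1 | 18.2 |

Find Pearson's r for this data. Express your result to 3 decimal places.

0.112

n = 6, ΣX = 185.2, ΣY = 78.8, ΣX² = 6009.56, ΣY² = 1109.72, ΣXY = 2448.89
nΣXY − ΣXΣY = 14693.34 − 14593.76 = 99.58
nΣX² − (ΣX)² = 36057.36 − 34299.04 = 1758.32; nΣY² − (ΣY)² = 6658.32 − 6209.44 = 448.88
r = 99.58 / √(1758.32 × 448.88) = 99.58 / 888.4113 ≈ 0.112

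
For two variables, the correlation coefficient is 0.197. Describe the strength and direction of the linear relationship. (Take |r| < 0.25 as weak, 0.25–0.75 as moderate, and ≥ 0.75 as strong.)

r = 0.197 > 0 so the relationship is positive.
|r| = 0.197, which falls in the weak range.

weak positive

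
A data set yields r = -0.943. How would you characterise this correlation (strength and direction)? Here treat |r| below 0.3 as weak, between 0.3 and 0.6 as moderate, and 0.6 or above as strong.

strong negative

r = -0.943 < 0 so the relationship is negative.
|r| = 0.943, which falls in the strong range.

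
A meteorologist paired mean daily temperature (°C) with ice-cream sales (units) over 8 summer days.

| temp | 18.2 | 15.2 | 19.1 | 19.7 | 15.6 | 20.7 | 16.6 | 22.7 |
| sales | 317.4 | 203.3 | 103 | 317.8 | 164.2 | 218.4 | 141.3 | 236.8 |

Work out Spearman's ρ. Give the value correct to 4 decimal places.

0.4286

Rank temp: 4, 1, 5, 6, 2, 7, 3, 8
Rank sales: 7, 4, 1, 8, 3, 5, 2, 6
d = rank(temp) − rank(sales): -3, -3, 4, -2, -1, 2, 1, 2; Σd² = 48
ρ = 1 − 6Σd² / [n(n²−1)] = 1 − 6×48 / (8×63) = 1 − 288/504 ≈ 0.4286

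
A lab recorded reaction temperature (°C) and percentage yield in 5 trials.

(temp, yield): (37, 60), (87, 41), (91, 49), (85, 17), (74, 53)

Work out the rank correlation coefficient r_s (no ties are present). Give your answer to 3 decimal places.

Rank temp: 1, 4, 5, 3, 2
Rank yield: 5, 2, 3, 1, 4
d = rank(temp) − rank(yield): -4, 2, 2, 2, -2; Σd² = 32
ρ = 1 − 6Σd² / [n(n²−1)] = 1 − 6×32 / (5×24) = 1 − 192/120 ≈ -0.600

-0.600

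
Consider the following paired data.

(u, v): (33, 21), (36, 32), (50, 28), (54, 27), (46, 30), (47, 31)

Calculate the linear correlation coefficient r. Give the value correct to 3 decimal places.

n = 6, Σu = 266, Σv = 169, Σu² = 12126, Σv² = 4839, Σuv = 7540
nΣuv − ΣuΣv = 45240 − 44954 = 286
nΣu² − (Σu)² = 72756 − 70756 = 2000; nΣv² − (Σv)² = 29034 − 28561 = 473
r = 286 / √(2000 × 473) = 286 / 972.6253 ≈ 0.294

0.294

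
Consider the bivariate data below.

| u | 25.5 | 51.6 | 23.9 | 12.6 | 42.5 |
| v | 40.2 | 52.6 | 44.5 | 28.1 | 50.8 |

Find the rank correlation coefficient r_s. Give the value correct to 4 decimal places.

Rank u: 3, 5, 2, 1, 4
Rank v: 2, 5, 3, 1, 4
d = rank(u) − rank(v): 1, 0, -1, 0, 0; Σd² = 2
ρ = 1 − 6Σd² / [n(n²−1)] = 1 − 6×2 / (5×24) = 1 − 12/120 ≈ 0.9000

0.9000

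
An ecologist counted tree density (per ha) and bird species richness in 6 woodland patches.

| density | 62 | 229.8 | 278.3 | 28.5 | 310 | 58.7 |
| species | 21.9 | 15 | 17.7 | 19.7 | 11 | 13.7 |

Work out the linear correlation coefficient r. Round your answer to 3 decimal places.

n = 6, Σx = 967.3, Σy = 99, Σx² = 234460.87, Σy² = 1714.68, Σxy = 14506.35
nΣxy − ΣxΣy = 87038.1 − 95762.7 = -8724.6
nΣx² − (Σx)² = 1406765.22 − 935669.29 = 471095.93; nΣy² − (Σy)² = 10288.08 − 9801 = 487.08
r = -8724.6 / √(471095.93 × 487.08) = -8724.6 / 15147.9835 ≈ -0.576

-0.576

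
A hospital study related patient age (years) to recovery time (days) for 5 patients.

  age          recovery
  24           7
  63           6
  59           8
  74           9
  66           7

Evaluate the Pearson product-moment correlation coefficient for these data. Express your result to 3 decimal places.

n = 5, Σx = 286, Σy = 37, Σx² = 17858, Σy² = 279, Σxy = 2146
nΣxy − ΣxΣy = 10730 − 10582 = 148
nΣx² − (Σx)² = 89290 − 81796 = 7494; nΣy² − (Σy)² = 1395 − 1369 = 26
r = 148 / √(7494 × 26) = 148 / 441.4114 ≈ 0.335

0.335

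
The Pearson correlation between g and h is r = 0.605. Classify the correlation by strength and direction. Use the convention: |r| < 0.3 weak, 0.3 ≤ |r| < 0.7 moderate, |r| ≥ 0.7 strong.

moderate positive

r = 0.605 > 0 so the relationship is positive.
|r| = 0.605, which falls in the moderate range.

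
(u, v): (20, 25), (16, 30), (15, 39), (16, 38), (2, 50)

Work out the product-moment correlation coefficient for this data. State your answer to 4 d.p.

-0.9087

n = 5, Σu = 69, Σv = 182, Σu² = 1141, Σv² = 6990, Σuv = 2273
nΣuv − ΣuΣv = 11365 − 12558 = -1193
nΣu² − (Σu)² = 5705 − 4761 = 944; nΣv² − (Σv)² = 34950 − 33124 = 1826
r = -1193 / √(944 × 1826) = -1193 / 1312.9143 ≈ -0.9087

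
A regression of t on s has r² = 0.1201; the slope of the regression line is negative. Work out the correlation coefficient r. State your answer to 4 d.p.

-0.3466

|r| = √0.1201 = 0.3466
The association is negative, so r = −0.3466.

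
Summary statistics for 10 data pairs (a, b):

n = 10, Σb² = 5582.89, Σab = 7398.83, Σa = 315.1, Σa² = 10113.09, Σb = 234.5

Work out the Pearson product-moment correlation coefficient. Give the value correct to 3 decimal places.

0.078

r = (nΣab − ΣaΣb) / √[(nΣa² − (Σa)²)(nΣb² − (Σb)²)]
Numerator: 10×7398.83 − 315.1×234.5 = 97.35
Denominator: √[(101130.9 − 99288.01)(55828.9 − 54990.25)] = √[1842.89 × 838.65] = 1243.1974
r = 97.35 / 1243.1974 ≈ 0.078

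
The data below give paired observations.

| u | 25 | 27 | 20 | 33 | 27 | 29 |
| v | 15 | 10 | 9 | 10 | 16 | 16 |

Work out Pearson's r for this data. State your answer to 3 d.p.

n = 6, Σu = 161, Σv = 76, Σu² = 4413, Σv² = 1018, Σuv = 2051
nΣuv − ΣuΣv = 12306 − 12236 = 70
nΣu² − (Σu)² = 26478 − 25921 = 557; nΣv² − (Σv)² = 6108 − 5776 = 332
r = 70 / √(557 × 332) = 70 / 430.0279 ≈ 0.163

0.163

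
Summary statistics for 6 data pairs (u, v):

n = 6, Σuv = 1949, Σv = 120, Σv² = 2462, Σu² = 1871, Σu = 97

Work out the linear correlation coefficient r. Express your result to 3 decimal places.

0.066

r = (nΣuv − ΣuΣv) / √[(nΣu² − (Σu)²)(nΣv² − (Σv)²)]
Numerator: 6×1949 − 97×120 = 54
Denominator: √[(11226 − 9409)(14772 − 14400)] = √[1817 × 372] = 822.1460
r = 54 / 822.1460 ≈ 0.066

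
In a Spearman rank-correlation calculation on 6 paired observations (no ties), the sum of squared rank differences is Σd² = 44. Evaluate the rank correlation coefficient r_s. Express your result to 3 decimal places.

ρ = 1 − 6Σd² / [n(n²−1)] = 1 − 6×44 / (6×35)
  = 1 − 264/210 = 1 − 1.2571 ≈ -0.257

-0.257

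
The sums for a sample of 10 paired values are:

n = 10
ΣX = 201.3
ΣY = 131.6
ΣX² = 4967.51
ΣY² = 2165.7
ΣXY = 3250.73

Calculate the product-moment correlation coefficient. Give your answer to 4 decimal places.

0.9547

r = (nΣXY − ΣXΣY) / √[(nΣX² − (ΣX)²)(nΣY² − (ΣY)²)]
Numerator: 10×3250.73 − 201.3×131.6 = 6016.22
Denominator: √[(49675.1 − 40521.69)(21657 − 17318.56)] = √[9153.41 × 4338.44] = 6301.7077
r = 6016.22 / 6301.7077 ≈ 0.9547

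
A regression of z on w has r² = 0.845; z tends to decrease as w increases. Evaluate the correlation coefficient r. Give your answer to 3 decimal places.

-0.919

|r| = √0.845 = 0.919
The association is negative, so r = −0.919.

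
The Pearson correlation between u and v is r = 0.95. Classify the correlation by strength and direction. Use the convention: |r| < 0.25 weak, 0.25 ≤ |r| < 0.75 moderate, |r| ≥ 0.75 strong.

r = 0.95 > 0 so the relationship is positive.
|r| = 0.95, which falls in the strong range.

strong positive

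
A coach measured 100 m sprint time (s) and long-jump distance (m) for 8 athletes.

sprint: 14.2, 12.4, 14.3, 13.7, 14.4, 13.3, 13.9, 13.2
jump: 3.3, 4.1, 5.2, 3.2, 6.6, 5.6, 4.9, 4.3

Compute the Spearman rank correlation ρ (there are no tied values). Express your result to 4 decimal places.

Rank sprint: 6, 1, 7, 4, 8, 3, 5, 2
Rank jump: 2, 3, 6, 1, 8, 7, 5, 4
d = rank(sprint) − rank(jump): 4, -2, 1, 3, 0, -4, 0, -2; Σd² = 50
ρ = 1 − 6Σd² / [n(n²−1)] = 1 − 6×50 / (8×63) = 1 − 300/504 ≈ 0.4048

0.4048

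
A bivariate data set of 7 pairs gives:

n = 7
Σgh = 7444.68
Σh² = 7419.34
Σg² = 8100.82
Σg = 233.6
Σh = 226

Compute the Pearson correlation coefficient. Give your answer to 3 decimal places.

-0.502

r = (nΣgh − ΣgΣh) / √[(nΣg² − (Σg)²)(nΣh² − (Σh)²)]
Numerator: 7×7444.68 − 233.6×226 = -680.84
Denominator: √[(56705.74 − 54568.96)(51935.38 − 51076)] = √[2136.78 × 859.38] = 1355.1037
r = -680.84 / 1355.1037 ≈ -0.502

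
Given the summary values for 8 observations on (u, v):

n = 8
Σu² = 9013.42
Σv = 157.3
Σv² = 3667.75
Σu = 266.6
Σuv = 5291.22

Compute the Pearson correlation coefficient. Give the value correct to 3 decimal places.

r = (nΣuv − ΣuΣv) / √[(nΣu² − (Σu)²)(nΣv² − (Σv)²)]
Numerator: 8×5291.22 − 266.6×157.3 = 393.58
Denominator: √[(72107.36 − 71075.56)(29342 − 24743.29)] = √[1031.8 × 4598.71] = 2178.2904
r = 393.58 / 2178.2904 ≈ 0.181

0.181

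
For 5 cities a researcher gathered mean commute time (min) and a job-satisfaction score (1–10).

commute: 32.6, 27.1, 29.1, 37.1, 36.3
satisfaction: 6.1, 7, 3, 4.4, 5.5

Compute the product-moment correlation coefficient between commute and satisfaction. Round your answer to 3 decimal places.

n = 5, Σx = 162.2, Σy = 26, Σx² = 5338.08, Σy² = 144.82, Σxy = 838.75
nΣxy − ΣxΣy = 4193.75 − 4217.2 = -23.45
nΣx² − (Σx)² = 26690.4 − 26308.84 = 381.56; nΣy² − (Σy)² = 724.1 − 676 = 48.1
r = -23.45 / √(381.56 × 48.1) = -23.45 / 135.4734 ≈ -0.173

-0.173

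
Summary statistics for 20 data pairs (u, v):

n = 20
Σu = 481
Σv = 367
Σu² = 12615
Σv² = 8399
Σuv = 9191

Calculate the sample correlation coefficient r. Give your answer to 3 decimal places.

r = (nΣuv − ΣuΣv) / √[(nΣu² − (Σu)²)(nΣv² − (Σv)²)]
Numerator: 20×9191 − 481×367 = 7293
Denominator: √[(252300 − 231361)(167980 − 134689)] = √[20939 × 33291] = 26402.2773
r = 7293 / 26402.2773 ≈ 0.276

0.276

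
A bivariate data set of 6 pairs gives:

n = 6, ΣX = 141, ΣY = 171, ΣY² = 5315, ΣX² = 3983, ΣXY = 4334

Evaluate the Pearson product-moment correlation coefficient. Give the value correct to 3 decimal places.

0.580

r = (nΣXY − ΣXΣY) / √[(nΣX² − (ΣX)²)(nΣY² − (ΣY)²)]
Numerator: 6×4334 − 141×171 = 1893
Denominator: √[(23898 − 19881)(31890 − 29241)] = √[4017 × 2649] = 3262.0596
r = 1893 / 3262.0596 ≈ 0.580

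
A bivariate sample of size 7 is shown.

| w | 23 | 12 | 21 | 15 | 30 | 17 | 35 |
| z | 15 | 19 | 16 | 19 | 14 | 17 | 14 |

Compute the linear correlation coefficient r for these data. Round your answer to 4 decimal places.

-0.9322

n = 7, Σw = 153, Σz = 114, Σw² = 3753, Σz² = 1884, Σwz = 2393
nΣwz − ΣwΣz = 16751 − 17442 = -691
nΣw² − (Σw)² = 26271 − 23409 = 2862; nΣz² − (Σz)² = 13188 − 12996 = 192
r = -691 / √(2862 × 192) = -691 / 741.2854 ≈ -0.9322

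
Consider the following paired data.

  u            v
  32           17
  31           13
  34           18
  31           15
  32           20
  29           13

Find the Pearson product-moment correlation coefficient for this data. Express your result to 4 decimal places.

n = 6, Σu = 189, Σv = 96, Σu² = 5967, Σv² = 1576, Σuv = 3041
nΣuv − ΣuΣv = 18246 − 18144 = 102
nΣu² − (Σu)² = 35802 − 35721 = 81; nΣv² − (Σv)² = 9456 − 9216 = 240
r = 102 / √(81 × 240) = 102 / 139.4274 ≈ 0.7316

0.7316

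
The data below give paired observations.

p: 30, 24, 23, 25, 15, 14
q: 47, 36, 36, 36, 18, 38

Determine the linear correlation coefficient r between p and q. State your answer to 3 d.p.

0.677

n = 6, Σp = 131, Σq = 211, Σp² = 3051, Σq² = 7865, Σpq = 4804
nΣpq − ΣpΣq = 28824 − 27641 = 1183
nΣp² − (Σp)² = 18306 − 17161 = 1145; nΣq² − (Σq)² = 47190 − 44521 = 2669
r = 1183 / √(1145 × 2669) = 1183 / 1748.1433 ≈ 0.677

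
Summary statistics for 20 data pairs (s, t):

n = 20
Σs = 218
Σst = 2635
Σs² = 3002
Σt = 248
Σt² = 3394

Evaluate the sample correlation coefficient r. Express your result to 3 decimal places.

-0.153

r = (nΣst − ΣsΣt) / √[(nΣs² − (Σs)²)(nΣt² − (Σt)²)]
Numerator: 20×2635 − 218×248 = -1364
Denominator: √[(60040 − 47524)(67880 − 61504)] = √[12516 × 6376] = 8933.1974
r = -1364 / 8933.1974 ≈ -0.153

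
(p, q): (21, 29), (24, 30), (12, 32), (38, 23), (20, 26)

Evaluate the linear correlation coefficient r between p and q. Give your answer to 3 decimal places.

n = 5, Σp = 115, Σq = 140, Σp² = 3005, Σq² = 3970, Σpq = 3107
nΣpq − ΣpΣq = 15535 − 16100 = -565
nΣp² − (Σp)² = 15025 − 13225 = 1800; nΣq² − (Σq)² = 19850 − 19600 = 250
r = -565 / √(1800 × 250) = -565 / 670.8204 ≈ -0.842

-0.842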